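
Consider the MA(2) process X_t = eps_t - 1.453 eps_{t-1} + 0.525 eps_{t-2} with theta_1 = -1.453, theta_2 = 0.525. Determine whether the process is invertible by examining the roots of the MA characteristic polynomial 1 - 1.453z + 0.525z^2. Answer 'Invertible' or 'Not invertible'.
\text{Invertible}

The MA(q) characteristic polynomial is P(z) = 1 - 1.453z + 0.525z^2.
Invertibility requires all roots to lie outside the unit circle, i.e. |z| > 1 for every root.
Set 1 + (-1.453) z + (0.525) z^2 = 0, i.e. a z^2 + b z + c = 0 with a = 0.525, b = -1.453, c = 1.
Discriminant D = b^2 - 4ac = (-1.453)^2 - 4*(0.525)*1 = 2.111209 - (2.1) = 0.011209.
D >= 0, so the roots are real: z = (-b +/- sqrt(D)) / (2a) = (1.453 +/- 0.105873) / (1.05).
  z_1 = (1.453 + 0.105873) / (1.05) = 1.4846,   |z_1| = 1.4846.
  z_2 = (1.453 - 0.105873) / (1.05) = 1.283,   |z_2| = 1.283.
Moduli of all roots: 1.4846, 1.2830.
All moduli strictly greater than 1? Yes.
Verdict: Invertible.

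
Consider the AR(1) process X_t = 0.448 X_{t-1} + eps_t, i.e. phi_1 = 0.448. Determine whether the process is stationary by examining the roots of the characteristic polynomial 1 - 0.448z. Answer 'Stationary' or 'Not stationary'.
\text{Stationary}

The AR(p) characteristic polynomial is P(z) = 1 - 0.448z.
Stationarity requires all roots to lie outside the unit circle, i.e. |z| > 1 for every root.
This is linear in z: 1 + (-0.448) z = 0  =>  z = -1/(-0.448) = 2.232143,  |z| = 2.232143.
Moduli of all roots: 2.2321.
All moduli strictly greater than 1? Yes.
Verdict: Stationary.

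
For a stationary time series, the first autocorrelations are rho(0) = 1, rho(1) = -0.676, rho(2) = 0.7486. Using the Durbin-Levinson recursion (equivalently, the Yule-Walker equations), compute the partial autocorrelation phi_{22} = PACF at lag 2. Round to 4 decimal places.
\phi_{22} = 0.5370

The PACF at lag k is phi_{kk}, the last component of the solution
to the Yule-Walker system G_k phi = r_k where
  (G_k)_{ij} = rho(|i - j|), (r_k)_i = rho(i), i,j = 1..k.
Equivalently, Durbin-Levinson gives phi_{kk} iteratively:
  phi_{11} = rho(1)
  phi_{kk} = [rho(k) - sum_{j=1..k-1} phi_{k-1,j} rho(k-j)]
            / [1 - sum_{j=1..k-1} phi_{k-1,j} rho(j)],
  phi_{k,j} = phi_{k-1,j} - phi_{kk} phi_{k-1,k-j},  j = 1..k-1.
Step k = 1:
  phi_11 = rho(1) = -0.676.
Step k = 2:
  phi_22 = [rho(2) - phi_11 rho(1)] / [1 - phi_11 rho(1)] = [0.7486 - (-0.676)(-0.676)] / [1 - (-0.676)(-0.676)]
         = 0.291624 / 0.543024 = 0.537.
Therefore phi_{22} = 0.5370.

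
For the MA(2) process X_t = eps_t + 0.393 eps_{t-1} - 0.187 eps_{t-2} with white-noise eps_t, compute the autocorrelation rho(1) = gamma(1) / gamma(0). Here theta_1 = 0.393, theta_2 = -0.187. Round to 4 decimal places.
\rho(1) = 0.2686

For an MA(q) process with theta_0 = 1, the autocovariance is
  gamma(k) = sigma^2 * sum_{i=0..q-k} theta_i * theta_{i+k},
and rho(k) = gamma(k) / gamma(0). Sigma^2 cancels.
  numerator   = (1)*(0.393) + (0.393)*(-0.187) = 0.319509.
  denominator = (1)^2 + (0.393)^2 + (-0.187)^2 = 1.189418.
  rho(1) = 0.319509 / 1.189418 = 0.2686.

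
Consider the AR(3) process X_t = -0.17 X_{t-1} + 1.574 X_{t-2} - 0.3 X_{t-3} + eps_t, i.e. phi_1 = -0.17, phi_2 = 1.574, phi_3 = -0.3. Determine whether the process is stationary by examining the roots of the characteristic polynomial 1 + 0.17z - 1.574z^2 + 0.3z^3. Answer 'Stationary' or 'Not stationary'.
\text{Not stationary}

The AR(p) characteristic polynomial is P(z) = 1 + 0.17z - 1.574z^2 + 0.3z^3.
Stationarity requires all roots to lie outside the unit circle, i.e. |z| > 1 for every root.
Degree 3: look for a simple real root z0 first, then factor out (1 - z/z0) and solve the remaining quadratic.
Testing z0 = 5: P(5) = 1 + (0.17)(5) + (-1.574)(5)^2 + (0.3)(5)^3
  = 1 + (0.85) + (-39.35) + (37.5) = 0.  So z_0 = 5 is a root, |z_0| = 5.
Divide out the factor (1 - 0.2 z) = (1 - z/z0) (since 1/z0 = 0.2):
  P(z) = (1 - 0.2 z)(1 + (0.37) z + (-1.5) z^2)
  [check: z-coef 0.37 - (0.2) = 0.17; z^2-coef -1.5 - (0.2)(0.37) = -1.574; z^3-coef -(0.2)(-1.5) = 0.3.]
Remaining roots from the quadratic factor 1 + (0.37) z + (-1.5) z^2:
  Set 1 + (0.37) z + (-1.5) z^2 = 0, i.e. a z^2 + b z + c = 0 with a = -1.5, b = 0.37, c = 1.
  Discriminant D = b^2 - 4ac = (0.37)^2 - 4*(-1.5)*1 = 0.1369 - (-6) = 6.1369.
  D >= 0, so the roots are real: z = (-b +/- sqrt(D)) / (2a) = (-0.37 +/- 2.477277) / (-3).
    z_1 = (-0.37 + 2.477277) / (-3) = -0.7024,   |z_1| = 0.7024.
    z_2 = (-0.37 - 2.477277) / (-3) = 0.9491,   |z_2| = 0.9491.
Moduli of all roots: 5.0000, 0.7024, 0.9491.
All moduli strictly greater than 1? No.
Verdict: Not stationary.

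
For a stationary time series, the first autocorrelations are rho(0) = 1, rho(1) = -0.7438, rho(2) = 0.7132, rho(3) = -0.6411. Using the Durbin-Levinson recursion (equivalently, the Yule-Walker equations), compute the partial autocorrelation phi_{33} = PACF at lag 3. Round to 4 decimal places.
\phi_{33} = -0.0879

The PACF at lag k is phi_{kk}, the last component of the solution
to the Yule-Walker system G_k phi = r_k where
  (G_k)_{ij} = rho(|i - j|), (r_k)_i = rho(i), i,j = 1..k.
Equivalently, Durbin-Levinson gives phi_{kk} iteratively:
  phi_{11} = rho(1)
  phi_{kk} = [rho(k) - sum_{j=1..k-1} phi_{k-1,j} rho(k-j)]
            / [1 - sum_{j=1..k-1} phi_{k-1,j} rho(j)],
  phi_{k,j} = phi_{k-1,j} - phi_{kk} phi_{k-1,k-j},  j = 1..k-1.
Step k = 1:
  phi_11 = rho(1) = -0.7438.
Step k = 2:
  phi_22 = [rho(2) - phi_11 rho(1)] / [1 - phi_11 rho(1)] = [0.7132 - (-0.7438)(-0.7438)] / [1 - (-0.7438)(-0.7438)]
         = 0.15996156 / 0.44676156 = 0.358047.
  Update: phi_21 = phi_11 - phi_22 phi_11 = -0.7438 - (0.358047)(-0.7438) = -0.477485.
Step k = 3:
  phi_33 = [rho(3) - phi_21 rho(2) - phi_22 rho(1)] / [1 - phi_21 rho(1) - phi_22 rho(2)]
    numerator   = -0.6411 - (-0.477485)(0.7132) - (0.358047)(-0.7438) = -0.03424263
    denominator = 1 - (-0.477485)(-0.7438) - (0.358047)(0.7132) = 0.38948783
  phi_33 = -0.03424263 / 0.38948783 = -0.0879.
Therefore phi_{33} = -0.0879.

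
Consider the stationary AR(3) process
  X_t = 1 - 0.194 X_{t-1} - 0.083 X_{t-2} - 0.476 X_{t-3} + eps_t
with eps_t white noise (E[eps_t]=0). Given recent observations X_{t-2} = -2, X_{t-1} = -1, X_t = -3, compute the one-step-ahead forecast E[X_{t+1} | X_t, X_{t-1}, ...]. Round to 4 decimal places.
E[X_{t+1} \mid \mathcal F_t] = 2.6170

For an AR(p) model X_t = c + sum_i phi_i X_{t-i} + eps_t, the
one-step-ahead conditional mean is
  E[X_{t+1} | X_t, ...] = c + sum_i phi_i X_{t+1-i}.
Substitute known values:
  E[X_{t+1} | ...] = 1 + (-0.194) * (-3) + (-0.083) * (-1) + (-0.476) * (-2)
                   = 2.6170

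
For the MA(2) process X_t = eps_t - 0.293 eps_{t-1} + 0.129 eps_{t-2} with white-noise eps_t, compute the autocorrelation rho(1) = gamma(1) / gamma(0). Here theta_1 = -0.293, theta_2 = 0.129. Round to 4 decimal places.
\rho(1) = -0.3000

For an MA(q) process with theta_0 = 1, the autocovariance is
  gamma(k) = sigma^2 * sum_{i=0..q-k} theta_i * theta_{i+k},
and rho(k) = gamma(k) / gamma(0). Sigma^2 cancels.
  numerator   = (1)*(-0.293) + (-0.293)*(0.129) = -0.330797.
  denominator = (1)^2 + (-0.293)^2 + (0.129)^2 = 1.10249.
  rho(1) = -0.330797 / 1.10249 = -0.3000.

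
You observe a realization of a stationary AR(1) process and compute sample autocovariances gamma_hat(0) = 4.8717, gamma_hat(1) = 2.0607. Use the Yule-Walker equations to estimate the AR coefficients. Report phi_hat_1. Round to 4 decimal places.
\hat\phi_{1} = 0.4230

The Yule-Walker equations for an AR(p) process read, in matrix form,
  Gamma_p phi = r_p,   with   (Gamma_p)_{ij} = gamma(|i - j|),
                       (r_p)_i = gamma(i),   i,j = 1..p.
Substitute the sample gammas (Toeplitz matrix and right-hand side of size 1):
  Gamma_p = [[4.8717]]
  r_p     = [2.0607]
With p = 1 this is the single equation gamma(0) phi_1 = gamma(1):
  phi_hat_1 = gamma(1) / gamma(0) = 2.0607 / 4.8717 = 0.4230.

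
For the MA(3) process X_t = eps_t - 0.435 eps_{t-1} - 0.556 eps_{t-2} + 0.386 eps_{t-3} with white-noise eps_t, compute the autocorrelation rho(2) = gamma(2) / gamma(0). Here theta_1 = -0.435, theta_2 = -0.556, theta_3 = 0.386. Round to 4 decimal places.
\rho(2) = -0.4394

For an MA(q) process with theta_0 = 1, the autocovariance is
  gamma(k) = sigma^2 * sum_{i=0..q-k} theta_i * theta_{i+k},
and rho(k) = gamma(k) / gamma(0). Sigma^2 cancels.
  numerator   = (1)*(-0.556) + (-0.435)*(0.386) = -0.72391.
  denominator = (1)^2 + (-0.435)^2 + (-0.556)^2 + (0.386)^2 = 1.647357.
  rho(2) = -0.72391 / 1.647357 = -0.4394.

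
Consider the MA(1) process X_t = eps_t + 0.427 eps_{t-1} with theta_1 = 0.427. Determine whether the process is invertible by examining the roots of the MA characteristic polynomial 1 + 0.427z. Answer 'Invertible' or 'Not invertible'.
\text{Invertible}

The MA(q) characteristic polynomial is P(z) = 1 + 0.427z.
Invertibility requires all roots to lie outside the unit circle, i.e. |z| > 1 for every root.
This is linear in z: 1 + (0.427) z = 0  =>  z = -1/(0.427) = -2.34192,  |z| = 2.34192.
Moduli of all roots: 2.3419.
All moduli strictly greater than 1? Yes.
Verdict: Invertible.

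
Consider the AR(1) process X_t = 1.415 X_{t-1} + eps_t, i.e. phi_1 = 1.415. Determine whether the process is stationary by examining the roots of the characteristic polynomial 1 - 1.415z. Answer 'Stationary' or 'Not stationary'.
\text{Not stationary}

The AR(p) characteristic polynomial is P(z) = 1 - 1.415z.
Stationarity requires all roots to lie outside the unit circle, i.e. |z| > 1 for every root.
This is linear in z: 1 + (-1.415) z = 0  =>  z = -1/(-1.415) = 0.706714,  |z| = 0.706714.
Moduli of all roots: 0.7067.
All moduli strictly greater than 1? No.
Verdict: Not stationary.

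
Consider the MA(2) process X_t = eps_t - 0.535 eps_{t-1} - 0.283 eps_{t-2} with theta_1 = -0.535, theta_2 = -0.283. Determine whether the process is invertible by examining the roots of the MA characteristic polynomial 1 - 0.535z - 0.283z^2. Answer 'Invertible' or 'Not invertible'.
\text{Invertible}

The MA(q) characteristic polynomial is P(z) = 1 - 0.535z - 0.283z^2.
Invertibility requires all roots to lie outside the unit circle, i.e. |z| > 1 for every root.
Set 1 + (-0.535) z + (-0.283) z^2 = 0, i.e. a z^2 + b z + c = 0 with a = -0.283, b = -0.535, c = 1.
Discriminant D = b^2 - 4ac = (-0.535)^2 - 4*(-0.283)*1 = 0.286225 - (-1.132) = 1.418225.
D >= 0, so the roots are real: z = (-b +/- sqrt(D)) / (2a) = (0.535 +/- 1.190893) / (-0.566).
  z_1 = (0.535 + 1.190893) / (-0.566) = -3.0493,   |z_1| = 3.0493.
  z_2 = (0.535 - 1.190893) / (-0.566) = 1.1588,   |z_2| = 1.1588.
Moduli of all roots: 3.0493, 1.1588.
All moduli strictly greater than 1? Yes.
Verdict: Invertible.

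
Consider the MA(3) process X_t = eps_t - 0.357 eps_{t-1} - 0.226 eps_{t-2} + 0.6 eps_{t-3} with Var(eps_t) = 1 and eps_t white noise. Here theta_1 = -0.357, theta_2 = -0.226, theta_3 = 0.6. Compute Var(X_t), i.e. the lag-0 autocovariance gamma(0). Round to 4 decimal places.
\gamma(0) = 1.5385

For an MA(q) process X_t = eps_t + sum_i theta_i eps_{t-i} with
Var(eps_t) = sigma^2, the variance is
  gamma(0) = sigma^2 * (1 + sum_i theta_i^2).
  sum_i theta_i^2 = (-0.357)^2 + (-0.226)^2 + (0.6)^2 = 0.127449 + 0.051076 + 0.36 = 0.538525.
  gamma(0) = 1 * (1 + 0.538525) = 1 * 1.538525 = 1.538525, which rounds to 1.5385.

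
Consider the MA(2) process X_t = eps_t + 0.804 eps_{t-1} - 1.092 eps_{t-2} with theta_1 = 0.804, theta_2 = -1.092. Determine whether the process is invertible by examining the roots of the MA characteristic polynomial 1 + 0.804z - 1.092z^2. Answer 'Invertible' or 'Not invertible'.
\text{Not invertible}

The MA(q) characteristic polynomial is P(z) = 1 + 0.804z - 1.092z^2.
Invertibility requires all roots to lie outside the unit circle, i.e. |z| > 1 for every root.
Set 1 + (0.804) z + (-1.092) z^2 = 0, i.e. a z^2 + b z + c = 0 with a = -1.092, b = 0.804, c = 1.
Discriminant D = b^2 - 4ac = (0.804)^2 - 4*(-1.092)*1 = 0.646416 - (-4.368) = 5.014416.
D >= 0, so the roots are real: z = (-b +/- sqrt(D)) / (2a) = (-0.804 +/- 2.239289) / (-2.184).
  z_1 = (-0.804 + 2.239289) / (-2.184) = -0.6572,   |z_1| = 0.6572.
  z_2 = (-0.804 - 2.239289) / (-2.184) = 1.3934,   |z_2| = 1.3934.
Moduli of all roots: 0.6572, 1.3934.
All moduli strictly greater than 1? No.
Verdict: Not invertible.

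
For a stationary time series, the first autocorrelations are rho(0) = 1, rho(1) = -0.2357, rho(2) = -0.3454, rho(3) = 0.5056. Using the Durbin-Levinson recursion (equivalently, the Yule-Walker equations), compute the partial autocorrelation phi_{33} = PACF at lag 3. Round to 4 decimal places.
\phi_{33} = 0.3740

The PACF at lag k is phi_{kk}, the last component of the solution
to the Yule-Walker system G_k phi = r_k where
  (G_k)_{ij} = rho(|i - j|), (r_k)_i = rho(i), i,j = 1..k.
Equivalently, Durbin-Levinson gives phi_{kk} iteratively:
  phi_{11} = rho(1)
  phi_{kk} = [rho(k) - sum_{j=1..k-1} phi_{k-1,j} rho(k-j)]
            / [1 - sum_{j=1..k-1} phi_{k-1,j} rho(j)],
  phi_{k,j} = phi_{k-1,j} - phi_{kk} phi_{k-1,k-j},  j = 1..k-1.
Step k = 1:
  phi_11 = rho(1) = -0.2357.
Step k = 2:
  phi_22 = [rho(2) - phi_11 rho(1)] / [1 - phi_11 rho(1)] = [-0.3454 - (-0.2357)(-0.2357)] / [1 - (-0.2357)(-0.2357)]
         = -0.40095449 / 0.94444551 = -0.42454.
  Update: phi_21 = phi_11 - phi_22 phi_11 = -0.2357 - (-0.42454)(-0.2357) = -0.335764.
Step k = 3:
  phi_33 = [rho(3) - phi_21 rho(2) - phi_22 rho(1)] / [1 - phi_21 rho(1) - phi_22 rho(2)]
    numerator   = 0.5056 - (-0.335764)(-0.3454) - (-0.42454)(-0.2357) = 0.28956315
    denominator = 1 - (-0.335764)(-0.2357) - (-0.42454)(-0.3454) = 0.77422446
  phi_33 = 0.28956315 / 0.77422446 = 0.374.
Therefore phi_{33} = 0.3740.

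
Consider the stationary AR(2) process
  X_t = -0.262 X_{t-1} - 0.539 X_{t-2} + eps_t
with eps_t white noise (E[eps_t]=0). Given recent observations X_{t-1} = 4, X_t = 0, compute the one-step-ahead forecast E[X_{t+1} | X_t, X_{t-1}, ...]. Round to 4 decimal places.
E[X_{t+1} \mid \mathcal F_t] = -2.1560

For an AR(p) model X_t = c + sum_i phi_i X_{t-i} + eps_t, the
one-step-ahead conditional mean is
  E[X_{t+1} | X_t, ...] = c + sum_i phi_i X_{t+1-i}.
Substitute known values:
  E[X_{t+1} | ...] = (-0.262) * (0) + (-0.539) * (4)
                   = -2.1560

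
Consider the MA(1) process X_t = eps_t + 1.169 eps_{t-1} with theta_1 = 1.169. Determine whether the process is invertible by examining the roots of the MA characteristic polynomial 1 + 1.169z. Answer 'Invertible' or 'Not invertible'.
\text{Not invertible}

The MA(q) characteristic polynomial is P(z) = 1 + 1.169z.
Invertibility requires all roots to lie outside the unit circle, i.e. |z| > 1 for every root.
This is linear in z: 1 + (1.169) z = 0  =>  z = -1/(1.169) = -0.855432,  |z| = 0.855432.
Moduli of all roots: 0.8554.
All moduli strictly greater than 1? No.
Verdict: Not invertible.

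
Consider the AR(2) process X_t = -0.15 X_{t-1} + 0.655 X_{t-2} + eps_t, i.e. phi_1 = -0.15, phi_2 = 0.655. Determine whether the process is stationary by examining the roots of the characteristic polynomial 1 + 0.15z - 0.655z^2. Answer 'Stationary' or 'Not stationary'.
\text{Stationary}

The AR(p) characteristic polynomial is P(z) = 1 + 0.15z - 0.655z^2.
Stationarity requires all roots to lie outside the unit circle, i.e. |z| > 1 for every root.
Set 1 + (0.15) z + (-0.655) z^2 = 0, i.e. a z^2 + b z + c = 0 with a = -0.655, b = 0.15, c = 1.
Discriminant D = b^2 - 4ac = (0.15)^2 - 4*(-0.655)*1 = 0.0225 - (-2.62) = 2.6425.
D >= 0, so the roots are real: z = (-b +/- sqrt(D)) / (2a) = (-0.15 +/- 1.625577) / (-1.31).
  z_1 = (-0.15 + 1.625577) / (-1.31) = -1.1264,   |z_1| = 1.1264.
  z_2 = (-0.15 - 1.625577) / (-1.31) = 1.3554,   |z_2| = 1.3554.
Moduli of all roots: 1.1264, 1.3554.
All moduli strictly greater than 1? Yes.
Verdict: Stationary.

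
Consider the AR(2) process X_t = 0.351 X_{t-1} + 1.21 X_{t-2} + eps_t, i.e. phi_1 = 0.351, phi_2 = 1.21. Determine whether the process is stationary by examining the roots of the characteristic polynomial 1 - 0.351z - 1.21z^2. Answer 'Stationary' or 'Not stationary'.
\text{Not stationary}

The AR(p) characteristic polynomial is P(z) = 1 - 0.351z - 1.21z^2.
Stationarity requires all roots to lie outside the unit circle, i.e. |z| > 1 for every root.
Set 1 + (-0.351) z + (-1.21) z^2 = 0, i.e. a z^2 + b z + c = 0 with a = -1.21, b = -0.351, c = 1.
Discriminant D = b^2 - 4ac = (-0.351)^2 - 4*(-1.21)*1 = 0.123201 - (-4.84) = 4.963201.
D >= 0, so the roots are real: z = (-b +/- sqrt(D)) / (2a) = (0.351 +/- 2.227824) / (-2.42).
  z_1 = (0.351 + 2.227824) / (-2.42) = -1.0656,   |z_1| = 1.0656.
  z_2 = (0.351 - 2.227824) / (-2.42) = 0.7755,   |z_2| = 0.7755.
Moduli of all roots: 1.0656, 0.7755.
All moduli strictly greater than 1? No.
Verdict: Not stationary.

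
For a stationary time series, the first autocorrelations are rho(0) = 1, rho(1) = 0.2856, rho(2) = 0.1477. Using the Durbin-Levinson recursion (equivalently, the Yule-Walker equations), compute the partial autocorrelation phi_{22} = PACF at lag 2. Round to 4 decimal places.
\phi_{22} = 0.0720

The PACF at lag k is phi_{kk}, the last component of the solution
to the Yule-Walker system G_k phi = r_k where
  (G_k)_{ij} = rho(|i - j|), (r_k)_i = rho(i), i,j = 1..k.
Equivalently, Durbin-Levinson gives phi_{kk} iteratively:
  phi_{11} = rho(1)
  phi_{kk} = [rho(k) - sum_{j=1..k-1} phi_{k-1,j} rho(k-j)]
            / [1 - sum_{j=1..k-1} phi_{k-1,j} rho(j)],
  phi_{k,j} = phi_{k-1,j} - phi_{kk} phi_{k-1,k-j},  j = 1..k-1.
Step k = 1:
  phi_11 = rho(1) = 0.2856.
Step k = 2:
  phi_22 = [rho(2) - phi_11 rho(1)] / [1 - phi_11 rho(1)] = [0.1477 - (0.2856)(0.2856)] / [1 - (0.2856)(0.2856)]
         = 0.06613264 / 0.91843264 = 0.072.
Therefore phi_{22} = 0.0720.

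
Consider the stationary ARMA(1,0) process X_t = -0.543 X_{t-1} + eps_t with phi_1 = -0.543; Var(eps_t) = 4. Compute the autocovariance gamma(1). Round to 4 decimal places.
\gamma(1) = -3.0802

Multiply the model equation by X_{t-k} and take expectations. With theta_0 = psi_0 = 1 and psi_j the MA(infinity) weights, this gives
  gamma(k) - sum_i phi_i gamma(k-i) = c_k,
  c_k = sigma^2 * sum_{j=k..q} theta_j psi_{j-k}   (c_k = 0 for k > q),
using gamma(-m) = gamma(m).
Pure AR (q = 0): c_0 = sigma^2 = 4, c_k = 0 for k >= 1.
Equations for k = 0 and k = 1 (AR order 1):
  gamma(0) = phi_1 gamma(1) + c_0
  gamma(1) = phi_1 gamma(0) + c_1
Substituting the second into the first: gamma(0) (1 - phi_1^2) = c_0 + phi_1 c_1, so
  gamma(0) = c_0 / (1 - phi_1^2) = 4 / (1 - (-0.543)^2) = 4 / 0.705151 = 5.672544.
  gamma(1) = phi_1 gamma(0) = (-0.543)(5.672544) = -3.080191.
Therefore gamma(1) = -3.0802 (to 4 decimal places).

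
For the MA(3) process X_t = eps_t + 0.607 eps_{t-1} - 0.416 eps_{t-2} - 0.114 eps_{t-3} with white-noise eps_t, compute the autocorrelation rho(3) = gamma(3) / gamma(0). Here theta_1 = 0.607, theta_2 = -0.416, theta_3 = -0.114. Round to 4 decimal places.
\rho(3) = -0.0733

For an MA(q) process with theta_0 = 1, the autocovariance is
  gamma(k) = sigma^2 * sum_{i=0..q-k} theta_i * theta_{i+k},
and rho(k) = gamma(k) / gamma(0). Sigma^2 cancels.
  numerator   = (1)*(-0.114) = -0.114.
  denominator = (1)^2 + (0.607)^2 + (-0.416)^2 + (-0.114)^2 = 1.554501.
  rho(3) = -0.114 / 1.554501 = -0.0733.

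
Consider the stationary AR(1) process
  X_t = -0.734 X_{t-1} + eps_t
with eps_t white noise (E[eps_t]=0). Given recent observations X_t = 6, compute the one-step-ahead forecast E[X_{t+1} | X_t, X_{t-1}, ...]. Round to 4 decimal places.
E[X_{t+1} \mid \mathcal F_t] = -4.4040

For an AR(p) model X_t = c + sum_i phi_i X_{t-i} + eps_t, the
one-step-ahead conditional mean is
  E[X_{t+1} | X_t, ...] = c + sum_i phi_i X_{t+1-i}.
Substitute known values:
  E[X_{t+1} | ...] = (-0.734) * (6)
                   = -4.4040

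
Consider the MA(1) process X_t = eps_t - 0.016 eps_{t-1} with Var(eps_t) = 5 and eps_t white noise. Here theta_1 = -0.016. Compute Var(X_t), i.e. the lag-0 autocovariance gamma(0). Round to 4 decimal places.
\gamma(0) = 5.0013

For an MA(q) process X_t = eps_t + sum_i theta_i eps_{t-i} with
Var(eps_t) = sigma^2, the variance is
  gamma(0) = sigma^2 * (1 + sum_i theta_i^2).
  sum_i theta_i^2 = (-0.016)^2 = 0.000256.
  gamma(0) = 5 * (1 + 0.000256) = 5 * 1.000256 = 5.00128, which rounds to 5.0013.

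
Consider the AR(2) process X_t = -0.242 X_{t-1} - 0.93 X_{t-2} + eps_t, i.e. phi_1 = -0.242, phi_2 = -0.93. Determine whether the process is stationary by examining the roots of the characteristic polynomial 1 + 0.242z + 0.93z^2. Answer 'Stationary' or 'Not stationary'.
\text{Stationary}

The AR(p) characteristic polynomial is P(z) = 1 + 0.242z + 0.93z^2.
Stationarity requires all roots to lie outside the unit circle, i.e. |z| > 1 for every root.
Set 1 + (0.242) z + (0.93) z^2 = 0, i.e. a z^2 + b z + c = 0 with a = 0.93, b = 0.242, c = 1.
Discriminant D = b^2 - 4ac = (0.242)^2 - 4*(0.93)*1 = 0.058564 - (3.72) = -3.661436.
D < 0, so the roots are the complex-conjugate pair z = (-b +/- i sqrt(-D)) / (2a) = -0.1301 +/- 1.0288i.
For a conjugate pair |z|^2 = z * conj(z) = (product of roots) = c/a = 1/(0.93) = 1.075269, so |z| = sqrt(1.075269) = 1.037 for both roots.
Moduli of all roots: 1.0370, 1.0370.
All moduli strictly greater than 1? Yes.
Verdict: Stationary.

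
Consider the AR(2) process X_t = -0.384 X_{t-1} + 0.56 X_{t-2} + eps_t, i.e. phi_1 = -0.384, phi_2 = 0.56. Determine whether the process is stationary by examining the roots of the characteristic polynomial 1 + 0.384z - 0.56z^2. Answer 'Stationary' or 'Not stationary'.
\text{Stationary}

The AR(p) characteristic polynomial is P(z) = 1 + 0.384z - 0.56z^2.
Stationarity requires all roots to lie outside the unit circle, i.e. |z| > 1 for every root.
Set 1 + (0.384) z + (-0.56) z^2 = 0, i.e. a z^2 + b z + c = 0 with a = -0.56, b = 0.384, c = 1.
Discriminant D = b^2 - 4ac = (0.384)^2 - 4*(-0.56)*1 = 0.147456 - (-2.24) = 2.387456.
D >= 0, so the roots are real: z = (-b +/- sqrt(D)) / (2a) = (-0.384 +/- 1.545139) / (-1.12).
  z_1 = (-0.384 + 1.545139) / (-1.12) = -1.0367,   |z_1| = 1.0367.
  z_2 = (-0.384 - 1.545139) / (-1.12) = 1.7224,   |z_2| = 1.7224.
Moduli of all roots: 1.0367, 1.7224.
All moduli strictly greater than 1? Yes.
Verdict: Stationary.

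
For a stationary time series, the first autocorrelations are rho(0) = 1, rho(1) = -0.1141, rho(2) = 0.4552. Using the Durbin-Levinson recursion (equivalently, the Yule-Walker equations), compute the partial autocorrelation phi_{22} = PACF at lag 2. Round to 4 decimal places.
\phi_{22} = 0.4480

The PACF at lag k is phi_{kk}, the last component of the solution
to the Yule-Walker system G_k phi = r_k where
  (G_k)_{ij} = rho(|i - j|), (r_k)_i = rho(i), i,j = 1..k.
Equivalently, Durbin-Levinson gives phi_{kk} iteratively:
  phi_{11} = rho(1)
  phi_{kk} = [rho(k) - sum_{j=1..k-1} phi_{k-1,j} rho(k-j)]
            / [1 - sum_{j=1..k-1} phi_{k-1,j} rho(j)],
  phi_{k,j} = phi_{k-1,j} - phi_{kk} phi_{k-1,k-j},  j = 1..k-1.
Step k = 1:
  phi_11 = rho(1) = -0.1141.
Step k = 2:
  phi_22 = [rho(2) - phi_11 rho(1)] / [1 - phi_11 rho(1)] = [0.4552 - (-0.1141)(-0.1141)] / [1 - (-0.1141)(-0.1141)]
         = 0.44218119 / 0.98698119 = 0.448.
Therefore phi_{22} = 0.4480.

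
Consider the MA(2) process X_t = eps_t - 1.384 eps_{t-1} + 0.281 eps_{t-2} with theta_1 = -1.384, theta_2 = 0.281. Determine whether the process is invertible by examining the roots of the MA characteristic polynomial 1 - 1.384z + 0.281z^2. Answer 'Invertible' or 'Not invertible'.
\text{Not invertible}

The MA(q) characteristic polynomial is P(z) = 1 - 1.384z + 0.281z^2.
Invertibility requires all roots to lie outside the unit circle, i.e. |z| > 1 for every root.
Set 1 + (-1.384) z + (0.281) z^2 = 0, i.e. a z^2 + b z + c = 0 with a = 0.281, b = -1.384, c = 1.
Discriminant D = b^2 - 4ac = (-1.384)^2 - 4*(0.281)*1 = 1.915456 - (1.124) = 0.791456.
D >= 0, so the roots are real: z = (-b +/- sqrt(D)) / (2a) = (1.384 +/- 0.889638) / (0.562).
  z_1 = (1.384 + 0.889638) / (0.562) = 4.0456,   |z_1| = 4.0456.
  z_2 = (1.384 - 0.889638) / (0.562) = 0.8796,   |z_2| = 0.8796.
Moduli of all roots: 4.0456, 0.8796.
All moduli strictly greater than 1? No.
Verdict: Not invertible.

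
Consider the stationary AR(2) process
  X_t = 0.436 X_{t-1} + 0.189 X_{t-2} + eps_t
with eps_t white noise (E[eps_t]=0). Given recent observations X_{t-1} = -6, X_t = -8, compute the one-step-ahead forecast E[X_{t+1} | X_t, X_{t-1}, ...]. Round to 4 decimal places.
E[X_{t+1} \mid \mathcal F_t] = -4.6220

For an AR(p) model X_t = c + sum_i phi_i X_{t-i} + eps_t, the
one-step-ahead conditional mean is
  E[X_{t+1} | X_t, ...] = c + sum_i phi_i X_{t+1-i}.
Substitute known values:
  E[X_{t+1} | ...] = (0.436) * (-8) + (0.189) * (-6)
                   = -4.6220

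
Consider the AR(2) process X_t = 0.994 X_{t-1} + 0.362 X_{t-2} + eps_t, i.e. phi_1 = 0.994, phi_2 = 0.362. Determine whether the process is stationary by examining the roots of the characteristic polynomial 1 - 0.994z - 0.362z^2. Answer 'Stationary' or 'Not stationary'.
\text{Not stationary}

The AR(p) characteristic polynomial is P(z) = 1 - 0.994z - 0.362z^2.
Stationarity requires all roots to lie outside the unit circle, i.e. |z| > 1 for every root.
Set 1 + (-0.994) z + (-0.362) z^2 = 0, i.e. a z^2 + b z + c = 0 with a = -0.362, b = -0.994, c = 1.
Discriminant D = b^2 - 4ac = (-0.994)^2 - 4*(-0.362)*1 = 0.988036 - (-1.448) = 2.436036.
D >= 0, so the roots are real: z = (-b +/- sqrt(D)) / (2a) = (0.994 +/- 1.560781) / (-0.724).
  z_1 = (0.994 + 1.560781) / (-0.724) = -3.5287,   |z_1| = 3.5287.
  z_2 = (0.994 - 1.560781) / (-0.724) = 0.7828,   |z_2| = 0.7828.
Moduli of all roots: 3.5287, 0.7828.
All moduli strictly greater than 1? No.
Verdict: Not stationary.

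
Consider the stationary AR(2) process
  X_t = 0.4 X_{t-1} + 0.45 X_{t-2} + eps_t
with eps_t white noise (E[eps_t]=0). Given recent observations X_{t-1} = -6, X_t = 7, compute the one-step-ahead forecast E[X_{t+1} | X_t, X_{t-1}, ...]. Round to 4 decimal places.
E[X_{t+1} \mid \mathcal F_t] = 0.1000

For an AR(p) model X_t = c + sum_i phi_i X_{t-i} + eps_t, the
one-step-ahead conditional mean is
  E[X_{t+1} | X_t, ...] = c + sum_i phi_i X_{t+1-i}.
Substitute known values:
  E[X_{t+1} | ...] = (0.4) * (7) + (0.45) * (-6)
                   = 0.1000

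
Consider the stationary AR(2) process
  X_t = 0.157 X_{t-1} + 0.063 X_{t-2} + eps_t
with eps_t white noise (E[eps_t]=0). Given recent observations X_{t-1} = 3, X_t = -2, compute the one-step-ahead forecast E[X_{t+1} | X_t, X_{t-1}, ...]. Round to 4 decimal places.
E[X_{t+1} \mid \mathcal F_t] = -0.1250

For an AR(p) model X_t = c + sum_i phi_i X_{t-i} + eps_t, the
one-step-ahead conditional mean is
  E[X_{t+1} | X_t, ...] = c + sum_i phi_i X_{t+1-i}.
Substitute known values:
  E[X_{t+1} | ...] = (0.157) * (-2) + (0.063) * (3)
                   = -0.1250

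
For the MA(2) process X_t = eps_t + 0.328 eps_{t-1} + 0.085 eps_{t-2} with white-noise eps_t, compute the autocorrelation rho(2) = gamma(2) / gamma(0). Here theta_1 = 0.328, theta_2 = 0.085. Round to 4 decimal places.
\rho(2) = 0.0762

For an MA(q) process with theta_0 = 1, the autocovariance is
  gamma(k) = sigma^2 * sum_{i=0..q-k} theta_i * theta_{i+k},
and rho(k) = gamma(k) / gamma(0). Sigma^2 cancels.
  numerator   = (1)*(0.085) = 0.085.
  denominator = (1)^2 + (0.328)^2 + (0.085)^2 = 1.114809.
  rho(2) = 0.085 / 1.114809 = 0.0762.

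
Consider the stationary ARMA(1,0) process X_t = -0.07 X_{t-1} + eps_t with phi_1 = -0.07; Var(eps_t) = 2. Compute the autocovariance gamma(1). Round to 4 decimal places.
\gamma(1) = -0.1407

Multiply the model equation by X_{t-k} and take expectations. With theta_0 = psi_0 = 1 and psi_j the MA(infinity) weights, this gives
  gamma(k) - sum_i phi_i gamma(k-i) = c_k,
  c_k = sigma^2 * sum_{j=k..q} theta_j psi_{j-k}   (c_k = 0 for k > q),
using gamma(-m) = gamma(m).
Pure AR (q = 0): c_0 = sigma^2 = 2, c_k = 0 for k >= 1.
Equations for k = 0 and k = 1 (AR order 1):
  gamma(0) = phi_1 gamma(1) + c_0
  gamma(1) = phi_1 gamma(0) + c_1
Substituting the second into the first: gamma(0) (1 - phi_1^2) = c_0 + phi_1 c_1, so
  gamma(0) = c_0 / (1 - phi_1^2) = 2 / (1 - (-0.07)^2) = 2 / 0.9951 = 2.009848.
  gamma(1) = phi_1 gamma(0) = (-0.07)(2.009848) = -0.140689.
Therefore gamma(1) = -0.1407 (to 4 decimal places).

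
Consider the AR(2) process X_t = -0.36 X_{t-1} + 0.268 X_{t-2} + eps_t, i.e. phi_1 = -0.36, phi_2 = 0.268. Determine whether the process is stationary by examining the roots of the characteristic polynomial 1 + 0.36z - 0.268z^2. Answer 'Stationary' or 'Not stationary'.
\text{Stationary}

The AR(p) characteristic polynomial is P(z) = 1 + 0.36z - 0.268z^2.
Stationarity requires all roots to lie outside the unit circle, i.e. |z| > 1 for every root.
Set 1 + (0.36) z + (-0.268) z^2 = 0, i.e. a z^2 + b z + c = 0 with a = -0.268, b = 0.36, c = 1.
Discriminant D = b^2 - 4ac = (0.36)^2 - 4*(-0.268)*1 = 0.1296 - (-1.072) = 1.2016.
D >= 0, so the roots are real: z = (-b +/- sqrt(D)) / (2a) = (-0.36 +/- 1.096175) / (-0.536).
  z_1 = (-0.36 + 1.096175) / (-0.536) = -1.3735,   |z_1| = 1.3735.
  z_2 = (-0.36 - 1.096175) / (-0.536) = 2.7167,   |z_2| = 2.7167.
Moduli of all roots: 1.3735, 2.7167.
All moduli strictly greater than 1? Yes.
Verdict: Stationary.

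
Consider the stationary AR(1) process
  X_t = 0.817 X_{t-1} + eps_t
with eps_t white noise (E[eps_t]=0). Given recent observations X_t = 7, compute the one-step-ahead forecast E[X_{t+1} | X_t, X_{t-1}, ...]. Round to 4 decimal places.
E[X_{t+1} \mid \mathcal F_t] = 5.7190

For an AR(p) model X_t = c + sum_i phi_i X_{t-i} + eps_t, the
one-step-ahead conditional mean is
  E[X_{t+1} | X_t, ...] = c + sum_i phi_i X_{t+1-i}.
Substitute known values:
  E[X_{t+1} | ...] = (0.817) * (7)
                   = 5.7190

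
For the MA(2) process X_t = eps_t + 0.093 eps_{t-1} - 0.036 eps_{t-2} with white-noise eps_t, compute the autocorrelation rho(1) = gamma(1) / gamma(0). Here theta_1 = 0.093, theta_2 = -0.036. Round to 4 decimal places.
\rho(1) = 0.0888

For an MA(q) process with theta_0 = 1, the autocovariance is
  gamma(k) = sigma^2 * sum_{i=0..q-k} theta_i * theta_{i+k},
and rho(k) = gamma(k) / gamma(0). Sigma^2 cancels.
  numerator   = (1)*(0.093) + (0.093)*(-0.036) = 0.089652.
  denominator = (1)^2 + (0.093)^2 + (-0.036)^2 = 1.009945.
  rho(1) = 0.089652 / 1.009945 = 0.0888.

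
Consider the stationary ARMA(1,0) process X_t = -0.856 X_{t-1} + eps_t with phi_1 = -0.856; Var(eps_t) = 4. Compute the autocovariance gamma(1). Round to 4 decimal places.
\gamma(1) = -12.8113

Multiply the model equation by X_{t-k} and take expectations. With theta_0 = psi_0 = 1 and psi_j the MA(infinity) weights, this gives
  gamma(k) - sum_i phi_i gamma(k-i) = c_k,
  c_k = sigma^2 * sum_{j=k..q} theta_j psi_{j-k}   (c_k = 0 for k > q),
using gamma(-m) = gamma(m).
Pure AR (q = 0): c_0 = sigma^2 = 4, c_k = 0 for k >= 1.
Equations for k = 0 and k = 1 (AR order 1):
  gamma(0) = phi_1 gamma(1) + c_0
  gamma(1) = phi_1 gamma(0) + c_1
Substituting the second into the first: gamma(0) (1 - phi_1^2) = c_0 + phi_1 c_1, so
  gamma(0) = c_0 / (1 - phi_1^2) = 4 / (1 - (-0.856)^2) = 4 / 0.267264 = 14.966475.
  gamma(1) = phi_1 gamma(0) = (-0.856)(14.966475) = -12.811303.
Therefore gamma(1) = -12.8113 (to 4 decimal places).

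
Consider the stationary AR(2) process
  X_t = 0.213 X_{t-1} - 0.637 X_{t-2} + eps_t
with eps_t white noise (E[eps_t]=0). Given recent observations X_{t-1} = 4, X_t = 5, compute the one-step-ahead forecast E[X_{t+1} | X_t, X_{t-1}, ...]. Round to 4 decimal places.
E[X_{t+1} \mid \mathcal F_t] = -1.4830

For an AR(p) model X_t = c + sum_i phi_i X_{t-i} + eps_t, the
one-step-ahead conditional mean is
  E[X_{t+1} | X_t, ...] = c + sum_i phi_i X_{t+1-i}.
Substitute known values:
  E[X_{t+1} | ...] = (0.213) * (5) + (-0.637) * (4)
                   = -1.4830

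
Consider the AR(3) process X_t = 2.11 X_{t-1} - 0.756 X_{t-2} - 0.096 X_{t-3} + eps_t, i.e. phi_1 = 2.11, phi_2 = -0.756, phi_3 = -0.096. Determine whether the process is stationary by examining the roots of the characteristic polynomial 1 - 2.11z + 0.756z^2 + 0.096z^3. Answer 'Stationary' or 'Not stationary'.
\text{Not stationary}

The AR(p) characteristic polynomial is P(z) = 1 - 2.11z + 0.756z^2 + 0.096z^3.
Stationarity requires all roots to lie outside the unit circle, i.e. |z| > 1 for every root.
Degree 3: look for a simple real root z0 first, then factor out (1 - z/z0) and solve the remaining quadratic.
Testing z0 = 0.625: P(0.625) = 1 + (-2.11)(0.625) + (0.756)(0.625)^2 + (0.096)(0.625)^3
  = 1 + (-1.31875) + (0.295312) + (0.023438) = 0.  So z_0 = 0.625 is a root, |z_0| = 0.625.
Divide out the factor (1 - 1.6 z) = (1 - z/z0) (since 1/z0 = 1.6):
  P(z) = (1 - 1.6 z)(1 + (-0.51) z + (-0.06) z^2)
  [check: z-coef -0.51 - (1.6) = -2.11; z^2-coef -0.06 - (1.6)(-0.51) = 0.756; z^3-coef -(1.6)(-0.06) = 0.096.]
Remaining roots from the quadratic factor 1 + (-0.51) z + (-0.06) z^2:
  Set 1 + (-0.51) z + (-0.06) z^2 = 0, i.e. a z^2 + b z + c = 0 with a = -0.06, b = -0.51, c = 1.
  Discriminant D = b^2 - 4ac = (-0.51)^2 - 4*(-0.06)*1 = 0.2601 - (-0.24) = 0.5001.
  D >= 0, so the roots are real: z = (-b +/- sqrt(D)) / (2a) = (0.51 +/- 0.707177) / (-0.12).
    z_1 = (0.51 + 0.707177) / (-0.12) = -10.1431,   |z_1| = 10.1431.
    z_2 = (0.51 - 0.707177) / (-0.12) = 1.6431,   |z_2| = 1.6431.
Moduli of all roots: 0.6250, 10.1431, 1.6431.
All moduli strictly greater than 1? No.
Verdict: Not stationary.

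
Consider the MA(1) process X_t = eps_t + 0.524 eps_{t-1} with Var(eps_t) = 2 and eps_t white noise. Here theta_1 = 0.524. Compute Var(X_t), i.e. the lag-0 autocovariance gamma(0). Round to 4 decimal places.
\gamma(0) = 2.5492

For an MA(q) process X_t = eps_t + sum_i theta_i eps_{t-i} with
Var(eps_t) = sigma^2, the variance is
  gamma(0) = sigma^2 * (1 + sum_i theta_i^2).
  sum_i theta_i^2 = (0.524)^2 = 0.274576.
  gamma(0) = 2 * (1 + 0.274576) = 2 * 1.274576 = 2.549152, which rounds to 2.5492.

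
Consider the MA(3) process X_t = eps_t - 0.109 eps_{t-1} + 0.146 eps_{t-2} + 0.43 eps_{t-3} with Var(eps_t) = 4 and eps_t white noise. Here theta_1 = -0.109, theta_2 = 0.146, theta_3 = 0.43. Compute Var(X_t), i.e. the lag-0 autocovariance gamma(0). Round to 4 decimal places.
\gamma(0) = 4.8724

For an MA(q) process X_t = eps_t + sum_i theta_i eps_{t-i} with
Var(eps_t) = sigma^2, the variance is
  gamma(0) = sigma^2 * (1 + sum_i theta_i^2).
  sum_i theta_i^2 = (-0.109)^2 + (0.146)^2 + (0.43)^2 = 0.011881 + 0.021316 + 0.1849 = 0.218097.
  gamma(0) = 4 * (1 + 0.218097) = 4 * 1.218097 = 4.872388, which rounds to 4.8724.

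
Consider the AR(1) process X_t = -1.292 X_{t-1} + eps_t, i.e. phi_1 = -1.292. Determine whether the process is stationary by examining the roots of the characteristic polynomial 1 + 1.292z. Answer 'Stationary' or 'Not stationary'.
\text{Not stationary}

The AR(p) characteristic polynomial is P(z) = 1 + 1.292z.
Stationarity requires all roots to lie outside the unit circle, i.e. |z| > 1 for every root.
This is linear in z: 1 + (1.292) z = 0  =>  z = -1/(1.292) = -0.773994,  |z| = 0.773994.
Moduli of all roots: 0.7740.
All moduli strictly greater than 1? No.
Verdict: Not stationary.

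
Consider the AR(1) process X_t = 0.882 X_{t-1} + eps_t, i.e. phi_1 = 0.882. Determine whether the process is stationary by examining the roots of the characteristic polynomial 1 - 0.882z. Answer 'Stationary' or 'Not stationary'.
\text{Stationary}

The AR(p) characteristic polynomial is P(z) = 1 - 0.882z.
Stationarity requires all roots to lie outside the unit circle, i.e. |z| > 1 for every root.
This is linear in z: 1 + (-0.882) z = 0  =>  z = -1/(-0.882) = 1.133787,  |z| = 1.133787.
Moduli of all roots: 1.1338.
All moduli strictly greater than 1? Yes.
Verdict: Stationary.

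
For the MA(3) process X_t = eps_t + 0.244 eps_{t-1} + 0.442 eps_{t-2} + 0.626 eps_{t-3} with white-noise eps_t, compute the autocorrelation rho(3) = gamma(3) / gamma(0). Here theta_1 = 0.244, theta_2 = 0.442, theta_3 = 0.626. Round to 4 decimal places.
\rho(3) = 0.3801

For an MA(q) process with theta_0 = 1, the autocovariance is
  gamma(k) = sigma^2 * sum_{i=0..q-k} theta_i * theta_{i+k},
and rho(k) = gamma(k) / gamma(0). Sigma^2 cancels.
  numerator   = (1)*(0.626) = 0.626.
  denominator = (1)^2 + (0.244)^2 + (0.442)^2 + (0.626)^2 = 1.646776.
  rho(3) = 0.626 / 1.646776 = 0.3801.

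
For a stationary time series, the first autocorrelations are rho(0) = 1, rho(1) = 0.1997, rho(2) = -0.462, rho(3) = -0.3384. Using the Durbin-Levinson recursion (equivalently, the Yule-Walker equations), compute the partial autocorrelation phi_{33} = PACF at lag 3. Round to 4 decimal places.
\phi_{33} = -0.1340

The PACF at lag k is phi_{kk}, the last component of the solution
to the Yule-Walker system G_k phi = r_k where
  (G_k)_{ij} = rho(|i - j|), (r_k)_i = rho(i), i,j = 1..k.
Equivalently, Durbin-Levinson gives phi_{kk} iteratively:
  phi_{11} = rho(1)
  phi_{kk} = [rho(k) - sum_{j=1..k-1} phi_{k-1,j} rho(k-j)]
            / [1 - sum_{j=1..k-1} phi_{k-1,j} rho(j)],
  phi_{k,j} = phi_{k-1,j} - phi_{kk} phi_{k-1,k-j},  j = 1..k-1.
Step k = 1:
  phi_11 = rho(1) = 0.1997.
Step k = 2:
  phi_22 = [rho(2) - phi_11 rho(1)] / [1 - phi_11 rho(1)] = [-0.462 - (0.1997)(0.1997)] / [1 - (0.1997)(0.1997)]
         = -0.50188009 / 0.96011991 = -0.522726.
  Update: phi_21 = phi_11 - phi_22 phi_11 = 0.1997 - (-0.522726)(0.1997) = 0.304088.
Step k = 3:
  phi_33 = [rho(3) - phi_21 rho(2) - phi_22 rho(1)] / [1 - phi_21 rho(1) - phi_22 rho(2)]
    numerator   = -0.3384 - (0.304088)(-0.462) - (-0.522726)(0.1997) = -0.09352265
    denominator = 1 - (0.304088)(0.1997) - (-0.522726)(-0.462) = 0.6977739
  phi_33 = -0.09352265 / 0.6977739 = -0.134.
Therefore phi_{33} = -0.1340.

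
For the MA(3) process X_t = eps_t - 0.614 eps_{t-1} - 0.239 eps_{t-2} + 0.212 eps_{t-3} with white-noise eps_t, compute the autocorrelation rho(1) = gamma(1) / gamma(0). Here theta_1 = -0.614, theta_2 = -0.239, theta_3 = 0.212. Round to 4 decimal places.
\rho(1) = -0.3502

For an MA(q) process with theta_0 = 1, the autocovariance is
  gamma(k) = sigma^2 * sum_{i=0..q-k} theta_i * theta_{i+k},
and rho(k) = gamma(k) / gamma(0). Sigma^2 cancels.
  numerator   = (1)*(-0.614) + (-0.614)*(-0.239) + (-0.239)*(0.212) = -0.517922.
  denominator = (1)^2 + (-0.614)^2 + (-0.239)^2 + (0.212)^2 = 1.479061.
  rho(1) = -0.517922 / 1.479061 = -0.3502.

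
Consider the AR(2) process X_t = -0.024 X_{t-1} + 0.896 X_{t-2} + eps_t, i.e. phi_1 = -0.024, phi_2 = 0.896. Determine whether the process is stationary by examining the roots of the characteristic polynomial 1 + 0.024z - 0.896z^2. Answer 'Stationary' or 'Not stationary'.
\text{Stationary}

The AR(p) characteristic polynomial is P(z) = 1 + 0.024z - 0.896z^2.
Stationarity requires all roots to lie outside the unit circle, i.e. |z| > 1 for every root.
Set 1 + (0.024) z + (-0.896) z^2 = 0, i.e. a z^2 + b z + c = 0 with a = -0.896, b = 0.024, c = 1.
Discriminant D = b^2 - 4ac = (0.024)^2 - 4*(-0.896)*1 = 0.000576 - (-3.584) = 3.584576.
D >= 0, so the roots are real: z = (-b +/- sqrt(D)) / (2a) = (-0.024 +/- 1.893298) / (-1.792).
  z_1 = (-0.024 + 1.893298) / (-1.792) = -1.0431,   |z_1| = 1.0431.
  z_2 = (-0.024 - 1.893298) / (-1.792) = 1.0699,   |z_2| = 1.0699.
Moduli of all roots: 1.0431, 1.0699.
All moduli strictly greater than 1? Yes.
Verdict: Stationary.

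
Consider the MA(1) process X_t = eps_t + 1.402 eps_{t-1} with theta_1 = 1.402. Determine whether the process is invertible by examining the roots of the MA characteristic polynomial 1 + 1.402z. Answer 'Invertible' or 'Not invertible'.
\text{Not invertible}

The MA(q) characteristic polynomial is P(z) = 1 + 1.402z.
Invertibility requires all roots to lie outside the unit circle, i.e. |z| > 1 for every root.
This is linear in z: 1 + (1.402) z = 0  =>  z = -1/(1.402) = -0.713267,  |z| = 0.713267.
Moduli of all roots: 0.7133.
All moduli strictly greater than 1? No.
Verdict: Not invertible.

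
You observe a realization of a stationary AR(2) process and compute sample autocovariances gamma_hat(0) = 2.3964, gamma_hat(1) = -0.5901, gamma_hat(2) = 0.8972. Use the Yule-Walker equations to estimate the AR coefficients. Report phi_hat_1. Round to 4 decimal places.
\hat\phi_{1} = -0.1640

The Yule-Walker equations for an AR(p) process read, in matrix form,
  Gamma_p phi = r_p,   with   (Gamma_p)_{ij} = gamma(|i - j|),
                       (r_p)_i = gamma(i),   i,j = 1..p.
Substitute the sample gammas (Toeplitz matrix and right-hand side of size 2):
  Gamma_p = [[2.3964, -0.5901], [-0.5901, 2.3964]]
  r_p     = [-0.5901, 0.8972]
Written out:
  2.3964 phi_1 - 0.5901 phi_2 = -0.5901
  -0.5901 phi_1 + 2.3964 phi_2 = 0.8972
Solve by Cramer's rule:
  det = gamma(0)^2 - gamma(1)^2 = (2.3964)^2 - (-0.5901)^2 = 5.74273296 - 0.34821801 = 5.39451495
  phi_hat_1 = [gamma(1) gamma(0) - gamma(1) gamma(2)] / det = [(-0.5901)(2.3964) - (-0.5901)(0.8972)] / 5.39451495 = -0.88467792 / 5.39451495 = -0.164
  phi_hat_2 = [gamma(0) gamma(2) - gamma(1)^2] / det = [(2.3964)(0.8972) - (-0.5901)^2] / 5.39451495 = 1.80183207 / 5.39451495 = 0.334
So phi_hat = [-0.1640, 0.3340].
Therefore phi_hat_1 = -0.1640.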